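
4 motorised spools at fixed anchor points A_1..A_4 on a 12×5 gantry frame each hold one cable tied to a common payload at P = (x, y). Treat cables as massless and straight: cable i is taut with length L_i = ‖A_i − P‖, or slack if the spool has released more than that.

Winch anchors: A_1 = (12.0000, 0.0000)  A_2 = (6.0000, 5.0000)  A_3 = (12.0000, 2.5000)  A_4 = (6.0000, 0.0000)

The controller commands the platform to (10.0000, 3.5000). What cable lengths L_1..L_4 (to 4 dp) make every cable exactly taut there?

(4.0311, 4.2720, 2.2361, 5.3151)

L_1 = √((12.0000−10.0000)² + (0.0000−3.5000)²) = 4.0311
L_2 = √((6.0000−10.0000)² + (5.0000−3.5000)²) = 4.2720
L_3 = √((12.0000−10.0000)² + (2.5000−3.5000)²) = 2.2361
L_4 = √((6.0000−10.0000)² + (0.0000−3.5000)²) = 5.3151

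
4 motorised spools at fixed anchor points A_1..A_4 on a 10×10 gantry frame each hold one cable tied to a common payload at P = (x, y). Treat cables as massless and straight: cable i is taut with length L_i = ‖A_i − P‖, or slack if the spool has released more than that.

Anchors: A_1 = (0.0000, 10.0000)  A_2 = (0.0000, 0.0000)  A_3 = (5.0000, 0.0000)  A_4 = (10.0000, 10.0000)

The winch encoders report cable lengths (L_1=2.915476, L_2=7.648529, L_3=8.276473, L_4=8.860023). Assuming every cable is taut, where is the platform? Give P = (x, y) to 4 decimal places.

expand ‖A_i−P‖²=L_i² and subtract eq 1 (q_i ≔ ‖A_i‖²−L_i²)
q_1 = 0.0000+100.0000−8.5000 = 91.5000
eq1−eq2 → [0.0000  20.0000]·P = 150.0000
eq1−eq3 → [-10.0000  20.0000]·P = 135.0000
eq1−eq4 → [-20.0000  0.0000]·P = -30.0000
2×2 solve → P = (1.5000, 7.5000)
check cable 4: ‖A_4−P‖² = 78.5000 ≈ L_4² = 78.5000 ✓

(1.5000, 7.5000)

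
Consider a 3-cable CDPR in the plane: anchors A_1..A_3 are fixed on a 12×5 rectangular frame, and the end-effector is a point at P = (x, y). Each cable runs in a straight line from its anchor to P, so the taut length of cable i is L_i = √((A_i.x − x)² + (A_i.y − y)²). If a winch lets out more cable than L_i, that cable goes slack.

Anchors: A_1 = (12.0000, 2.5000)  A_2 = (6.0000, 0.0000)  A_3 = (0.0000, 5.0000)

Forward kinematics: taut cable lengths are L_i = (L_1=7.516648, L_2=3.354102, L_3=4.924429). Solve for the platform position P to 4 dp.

(4.5000, 3.0000)

each cable: (A_i−P)·(A_i−P) = L_i²; let c_i = ‖A_i‖²−L_i²
c_1 = 144.0000+6.2500−56.5000 = 93.7500
row 1: 12.0000x + 5.0000y = 69.0000  (c_2=24.7500)
row 2: 24.0000x − 5.0000y = 93.0000  (c_3=0.7500)
Cramer on rows 1–2 → x = 4.5000, y = 3.0000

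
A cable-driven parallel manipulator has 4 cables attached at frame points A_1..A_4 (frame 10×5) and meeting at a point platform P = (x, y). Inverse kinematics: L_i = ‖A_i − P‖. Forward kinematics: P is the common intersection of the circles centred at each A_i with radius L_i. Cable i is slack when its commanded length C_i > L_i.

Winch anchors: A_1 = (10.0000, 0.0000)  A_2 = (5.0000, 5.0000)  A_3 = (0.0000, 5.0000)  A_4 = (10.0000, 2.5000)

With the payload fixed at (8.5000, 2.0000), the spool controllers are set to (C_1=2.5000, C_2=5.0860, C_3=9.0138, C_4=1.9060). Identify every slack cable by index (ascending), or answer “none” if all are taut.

2, 4

cable 1: √((1.5000)²+(-2.0000)²)=2.5000, C_1=2.5000: taut
cable 2: √((-3.5000)²+(3.0000)²)=4.6098, C_2=5.0860: slack
cable 3: √((-8.5000)²+(3.0000)²)=9.0139, C_3=9.0138: taut
cable 4: √((1.5000)²+(0.5000)²)=1.5811, C_4=1.9060: slack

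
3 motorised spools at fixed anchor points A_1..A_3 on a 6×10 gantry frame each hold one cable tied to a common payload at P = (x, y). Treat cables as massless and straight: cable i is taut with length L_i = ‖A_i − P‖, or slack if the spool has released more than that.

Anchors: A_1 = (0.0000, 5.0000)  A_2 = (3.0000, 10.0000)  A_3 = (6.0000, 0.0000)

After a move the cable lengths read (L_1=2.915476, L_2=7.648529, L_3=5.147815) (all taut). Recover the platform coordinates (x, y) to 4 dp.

(1.5000, 2.5000)

expand ‖A_i−P‖²=L_i² and subtract eq 1 (q_i ≔ ‖A_i‖²−L_i²)
q_1 = 0.0000+25.0000−8.5000 = 16.5000
eq1−eq2 → [-6.0000  -10.0000]·P = -34.0000
eq1−eq3 → [-12.0000  10.0000]·P = 7.0000
2×2 solve → P = (1.5000, 2.5000)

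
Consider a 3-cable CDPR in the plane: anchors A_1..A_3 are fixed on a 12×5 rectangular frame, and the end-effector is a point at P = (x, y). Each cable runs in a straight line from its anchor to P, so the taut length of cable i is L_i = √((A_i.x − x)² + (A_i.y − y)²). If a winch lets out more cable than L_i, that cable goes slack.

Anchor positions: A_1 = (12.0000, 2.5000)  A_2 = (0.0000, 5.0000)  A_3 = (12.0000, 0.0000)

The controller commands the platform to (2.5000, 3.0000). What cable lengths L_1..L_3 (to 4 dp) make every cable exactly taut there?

(9.5131, 3.2016, 9.9624)

cable 1: Δx=9.5000, Δy=-0.5000; L_1 = √(Δx²+Δy²) = 9.5131
cable 2: Δx=-2.5000, Δy=2.0000; L_2 = √(Δx²+Δy²) = 3.2016
cable 3: Δx=9.5000, Δy=-3.0000; L_3 = √(Δx²+Δy²) = 9.9624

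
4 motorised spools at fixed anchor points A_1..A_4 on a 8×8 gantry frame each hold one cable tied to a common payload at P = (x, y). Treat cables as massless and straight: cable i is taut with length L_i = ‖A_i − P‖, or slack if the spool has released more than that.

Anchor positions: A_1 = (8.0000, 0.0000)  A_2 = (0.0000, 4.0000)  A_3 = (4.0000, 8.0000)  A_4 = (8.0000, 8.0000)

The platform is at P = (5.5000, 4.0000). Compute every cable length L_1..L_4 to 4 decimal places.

cable 1: Δx=2.5000, Δy=-4.0000; L_1 = √(Δx²+Δy²) = 4.7170
cable 2: Δx=-5.5000, Δy=0.0000; L_2 = √(Δx²+Δy²) = 5.5000
cable 3: Δx=-1.5000, Δy=4.0000; L_3 = √(Δx²+Δy²) = 4.2720
cable 4: Δx=2.5000, Δy=4.0000; L_4 = √(Δx²+Δy²) = 4.7170

(4.7170, 5.5000, 4.2720, 4.7170)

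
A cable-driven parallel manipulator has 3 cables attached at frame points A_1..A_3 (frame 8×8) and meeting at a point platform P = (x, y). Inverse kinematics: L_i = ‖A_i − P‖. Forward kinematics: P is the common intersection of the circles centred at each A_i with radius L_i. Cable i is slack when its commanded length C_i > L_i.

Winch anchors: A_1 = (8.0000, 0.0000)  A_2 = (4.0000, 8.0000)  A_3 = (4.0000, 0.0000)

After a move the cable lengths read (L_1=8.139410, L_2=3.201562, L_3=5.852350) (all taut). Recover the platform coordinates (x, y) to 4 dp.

expand ‖A_i−P‖²=L_i² and subtract eq 1 (k_i ≔ ‖A_i‖²−L_i²)
k_1 = 64.0000+0.0000−66.2500 = -2.2500
eq1−eq2 → [8.0000  -16.0000]·P = -72.0000
eq1−eq3 → [8.0000  0.0000]·P = 16.0000
2×2 solve → P = (2.0000, 5.5000)

(2.0000, 5.5000)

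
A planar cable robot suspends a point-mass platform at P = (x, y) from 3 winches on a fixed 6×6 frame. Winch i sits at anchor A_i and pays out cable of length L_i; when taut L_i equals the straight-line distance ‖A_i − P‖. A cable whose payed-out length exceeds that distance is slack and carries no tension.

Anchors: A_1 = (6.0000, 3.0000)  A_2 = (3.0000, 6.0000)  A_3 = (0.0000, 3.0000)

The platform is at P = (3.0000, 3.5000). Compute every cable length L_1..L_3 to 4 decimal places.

(3.0414, 2.5000, 3.0414)

L_1: Δ = A_1−P = (3.0000, -0.5000) → ‖Δ‖ = √9.2500 = 3.0414
L_2: Δ = A_2−P = (0.0000, 2.5000) → ‖Δ‖ = √6.2500 = 2.5000
L_3: Δ = A_3−P = (-3.0000, -0.5000) → ‖Δ‖ = √9.2500 = 3.0414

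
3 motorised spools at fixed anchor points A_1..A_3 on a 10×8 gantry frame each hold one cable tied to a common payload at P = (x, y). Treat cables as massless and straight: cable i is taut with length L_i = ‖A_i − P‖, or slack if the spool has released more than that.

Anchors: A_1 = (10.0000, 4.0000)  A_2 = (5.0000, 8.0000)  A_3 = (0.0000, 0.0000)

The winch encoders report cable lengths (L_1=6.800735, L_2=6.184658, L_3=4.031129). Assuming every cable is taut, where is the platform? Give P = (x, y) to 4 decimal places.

(3.5000, 2.0000)

circle eqns → linear via eq_j − eq_1; set k_j = A_j·A_j − L_j²
k_1 = 100.0000+16.0000−46.2500 = 69.7500
10.0000·x − 8.0000·y = k_1−k_2 = 19.0000
20.0000·x + 8.0000·y = k_1−k_3 = 86.0000
solve first two rows → x=3.5000, y=2.0000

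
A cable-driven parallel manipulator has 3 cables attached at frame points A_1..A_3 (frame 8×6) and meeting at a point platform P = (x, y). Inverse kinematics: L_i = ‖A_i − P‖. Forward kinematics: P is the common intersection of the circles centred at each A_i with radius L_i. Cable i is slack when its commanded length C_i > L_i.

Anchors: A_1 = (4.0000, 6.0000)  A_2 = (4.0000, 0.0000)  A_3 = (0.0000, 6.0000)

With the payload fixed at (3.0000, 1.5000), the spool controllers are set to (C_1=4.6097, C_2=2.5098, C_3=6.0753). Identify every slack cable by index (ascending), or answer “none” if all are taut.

2, 3

i=1: geometric 4.6098 vs commanded 4.6097 ⇒ taut
i=2: geometric 1.8028 vs commanded 2.5098 ⇒ slack
i=3: geometric 5.4083 vs commanded 6.0753 ⇒ slack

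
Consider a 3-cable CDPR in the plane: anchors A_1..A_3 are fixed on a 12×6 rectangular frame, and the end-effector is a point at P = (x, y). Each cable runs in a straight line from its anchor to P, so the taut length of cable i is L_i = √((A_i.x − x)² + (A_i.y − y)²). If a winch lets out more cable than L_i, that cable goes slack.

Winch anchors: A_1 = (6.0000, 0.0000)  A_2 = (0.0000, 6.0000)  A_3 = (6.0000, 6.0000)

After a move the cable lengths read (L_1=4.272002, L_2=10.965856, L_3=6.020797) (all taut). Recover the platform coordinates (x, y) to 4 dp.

(10.0000, 1.5000)

expand ‖A_i−P‖²=L_i² and subtract eq 1 (k_i ≔ ‖A_i‖²−L_i²)
k_1 = 36.0000+0.0000−18.2500 = 17.7500
eq1−eq2 → [12.0000  -12.0000]·P = 102.0000
eq1−eq3 → [0.0000  -12.0000]·P = -18.0000
2×2 solve → P = (10.0000, 1.5000)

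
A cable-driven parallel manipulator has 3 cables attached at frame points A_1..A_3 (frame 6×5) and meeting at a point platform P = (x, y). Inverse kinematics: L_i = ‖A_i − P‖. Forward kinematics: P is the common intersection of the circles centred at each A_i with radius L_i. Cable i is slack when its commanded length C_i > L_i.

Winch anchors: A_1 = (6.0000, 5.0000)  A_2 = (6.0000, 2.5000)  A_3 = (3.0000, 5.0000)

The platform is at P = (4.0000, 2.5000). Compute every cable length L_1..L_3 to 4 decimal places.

cable 1: Δx=2.0000, Δy=2.5000; L_1 = √(Δx²+Δy²) = 3.2016
cable 2: Δx=2.0000, Δy=0.0000; L_2 = √(Δx²+Δy²) = 2.0000
cable 3: Δx=-1.0000, Δy=2.5000; L_3 = √(Δx²+Δy²) = 2.6926

(3.2016, 2.0000, 2.6926)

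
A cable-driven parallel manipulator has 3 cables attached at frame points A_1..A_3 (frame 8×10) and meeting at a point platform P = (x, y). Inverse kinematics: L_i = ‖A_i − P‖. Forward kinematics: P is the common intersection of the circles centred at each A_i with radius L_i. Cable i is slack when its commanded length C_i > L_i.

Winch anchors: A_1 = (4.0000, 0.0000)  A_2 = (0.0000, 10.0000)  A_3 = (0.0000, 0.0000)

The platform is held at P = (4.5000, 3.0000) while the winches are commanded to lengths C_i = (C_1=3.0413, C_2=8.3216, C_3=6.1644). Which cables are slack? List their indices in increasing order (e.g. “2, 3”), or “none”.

cable 1: L_1 = ‖A_1−P‖ = 3.0414;  C_1 = 3.0413 → taut
cable 2: L_2 = ‖A_2−P‖ = 8.3217;  C_2 = 8.3216 → taut
cable 3: L_3 = ‖A_3−P‖ = 5.4083;  C_3 = 6.1644 → slack

3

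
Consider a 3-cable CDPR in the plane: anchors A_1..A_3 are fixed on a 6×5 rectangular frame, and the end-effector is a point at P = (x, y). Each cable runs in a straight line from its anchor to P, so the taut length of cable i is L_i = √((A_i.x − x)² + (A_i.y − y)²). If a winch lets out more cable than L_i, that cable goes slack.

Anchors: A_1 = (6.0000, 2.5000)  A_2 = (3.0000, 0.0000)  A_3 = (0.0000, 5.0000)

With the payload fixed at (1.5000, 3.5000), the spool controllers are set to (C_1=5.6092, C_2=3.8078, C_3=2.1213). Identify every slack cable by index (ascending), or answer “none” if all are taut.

1

cable 1: L_1 = ‖A_1−P‖ = 4.6098;  C_1 = 5.6092 → slack
cable 2: L_2 = ‖A_2−P‖ = 3.8079;  C_2 = 3.8078 → taut
cable 3: L_3 = ‖A_3−P‖ = 2.1213;  C_3 = 2.1213 → taut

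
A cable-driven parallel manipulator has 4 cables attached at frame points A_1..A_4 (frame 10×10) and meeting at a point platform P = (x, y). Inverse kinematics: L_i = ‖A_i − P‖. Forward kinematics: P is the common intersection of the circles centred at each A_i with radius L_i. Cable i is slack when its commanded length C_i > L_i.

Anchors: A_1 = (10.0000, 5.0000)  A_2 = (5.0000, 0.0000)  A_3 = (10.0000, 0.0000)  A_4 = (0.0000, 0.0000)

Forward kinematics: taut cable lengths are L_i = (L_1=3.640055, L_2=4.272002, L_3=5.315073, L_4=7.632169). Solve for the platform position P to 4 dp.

(6.5000, 4.0000)

each cable: (A_i−P)·(A_i−P) = L_i²; let k_i = ‖A_i‖²−L_i²
k_1 = 100.0000+25.0000−13.2500 = 111.7500
row 1: 10.0000x + 10.0000y = 105.0000  (k_2=6.7500)
row 2: 0.0000x + 10.0000y = 40.0000  (k_3=71.7500)
row 3: 20.0000x + 10.0000y = 170.0000  (k_4=-58.2500)
Cramer on rows 1–2 → x = 6.5000, y = 4.0000
check cable 4: ‖A_4−P‖² = 58.2500 ≈ L_4² = 58.2500 ✓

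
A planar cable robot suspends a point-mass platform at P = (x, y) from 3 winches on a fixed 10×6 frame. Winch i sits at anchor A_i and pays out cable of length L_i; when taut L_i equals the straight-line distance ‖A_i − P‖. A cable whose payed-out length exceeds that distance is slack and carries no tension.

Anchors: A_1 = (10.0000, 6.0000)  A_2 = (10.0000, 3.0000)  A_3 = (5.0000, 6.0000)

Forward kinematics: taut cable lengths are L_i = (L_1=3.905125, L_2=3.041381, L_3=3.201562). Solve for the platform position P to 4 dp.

(7.0000, 3.5000)

expand ‖A_i−P‖²=L_i² and subtract eq 1 (c_i ≔ ‖A_i‖²−L_i²)
c_1 = 100.0000+36.0000−15.2500 = 120.7500
eq1−eq2 → [0.0000  6.0000]·P = 21.0000
eq1−eq3 → [10.0000  0.0000]·P = 70.0000
2×2 solve → P = (7.0000, 3.5000)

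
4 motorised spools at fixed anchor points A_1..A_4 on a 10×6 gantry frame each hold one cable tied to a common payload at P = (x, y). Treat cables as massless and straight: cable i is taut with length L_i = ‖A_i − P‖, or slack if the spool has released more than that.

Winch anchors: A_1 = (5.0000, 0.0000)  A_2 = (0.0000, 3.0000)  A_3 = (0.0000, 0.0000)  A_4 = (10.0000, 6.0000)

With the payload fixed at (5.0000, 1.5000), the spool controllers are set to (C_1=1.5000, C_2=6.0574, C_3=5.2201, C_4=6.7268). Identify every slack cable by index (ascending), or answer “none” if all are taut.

i=1: geometric 1.5000 vs commanded 1.5000 ⇒ taut
i=2: geometric 5.2202 vs commanded 6.0574 ⇒ slack
i=3: geometric 5.2202 vs commanded 5.2201 ⇒ taut
i=4: geometric 6.7268 vs commanded 6.7268 ⇒ taut

2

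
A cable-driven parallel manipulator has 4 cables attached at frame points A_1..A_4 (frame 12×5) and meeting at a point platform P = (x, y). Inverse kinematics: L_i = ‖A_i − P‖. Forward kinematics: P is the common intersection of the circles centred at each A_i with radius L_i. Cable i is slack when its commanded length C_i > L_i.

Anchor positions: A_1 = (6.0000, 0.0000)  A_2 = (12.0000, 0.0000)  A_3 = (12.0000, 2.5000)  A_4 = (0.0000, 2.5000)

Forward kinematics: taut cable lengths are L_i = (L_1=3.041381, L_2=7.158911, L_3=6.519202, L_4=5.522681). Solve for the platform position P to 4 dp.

circle eqns → linear via eq_j − eq_1; set k_j = A_j·A_j − L_j²
k_1 = 36.0000+0.0000−9.2500 = 26.7500
-12.0000·x + 0.0000·y = k_1−k_2 = -66.0000
-12.0000·x − 5.0000·y = k_1−k_3 = -81.0000
12.0000·x − 5.0000·y = k_1−k_4 = 51.0000
solve first two rows → x=5.5000, y=3.0000
check cable 4: ‖A_4−P‖² = 30.5000 ≈ L_4² = 30.5000 ✓

(5.5000, 3.0000)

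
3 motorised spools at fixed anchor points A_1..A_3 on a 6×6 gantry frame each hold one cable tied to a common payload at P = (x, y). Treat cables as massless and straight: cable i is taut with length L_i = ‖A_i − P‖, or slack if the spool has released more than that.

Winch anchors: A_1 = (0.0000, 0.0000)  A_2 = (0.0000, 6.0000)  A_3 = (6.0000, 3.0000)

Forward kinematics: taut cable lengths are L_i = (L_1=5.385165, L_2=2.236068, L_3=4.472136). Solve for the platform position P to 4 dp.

(2.0000, 5.0000)

circle eqns → linear via eq_j − eq_1; set q_j = A_j·A_j − L_j²
q_1 = 0.0000+0.0000−29.0000 = -29.0000
0.0000·x − 12.0000·y = q_1−q_2 = -60.0000
-12.0000·x − 6.0000·y = q_1−q_3 = -54.0000
solve first two rows → x=2.0000, y=5.0000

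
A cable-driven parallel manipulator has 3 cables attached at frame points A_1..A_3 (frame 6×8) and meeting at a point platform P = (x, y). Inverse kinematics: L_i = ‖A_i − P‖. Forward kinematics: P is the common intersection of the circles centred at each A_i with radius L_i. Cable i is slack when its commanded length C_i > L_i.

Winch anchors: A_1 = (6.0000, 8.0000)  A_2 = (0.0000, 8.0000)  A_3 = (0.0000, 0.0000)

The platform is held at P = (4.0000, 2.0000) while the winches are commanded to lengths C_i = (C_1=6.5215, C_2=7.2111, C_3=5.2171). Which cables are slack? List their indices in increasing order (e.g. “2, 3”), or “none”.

1, 3

cable 1: √((2.0000)²+(6.0000)²)=6.3246, C_1=6.5215: slack
cable 2: √((-4.0000)²+(6.0000)²)=7.2111, C_2=7.2111: taut
cable 3: √((-4.0000)²+(-2.0000)²)=4.4721, C_3=5.2171: slack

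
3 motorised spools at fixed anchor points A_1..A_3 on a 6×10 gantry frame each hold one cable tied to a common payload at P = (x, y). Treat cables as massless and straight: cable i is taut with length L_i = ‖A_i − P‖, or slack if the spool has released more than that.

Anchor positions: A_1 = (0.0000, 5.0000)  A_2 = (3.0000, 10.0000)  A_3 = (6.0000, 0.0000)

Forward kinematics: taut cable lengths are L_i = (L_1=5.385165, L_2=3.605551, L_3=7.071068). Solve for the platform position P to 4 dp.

(5.0000, 7.0000)

circle eqns → linear via eq_j − eq_1; set k_j = A_j·A_j − L_j²
k_1 = 0.0000+25.0000−29.0000 = -4.0000
-6.0000·x − 10.0000·y = k_1−k_2 = -100.0000
-12.0000·x + 10.0000·y = k_1−k_3 = 10.0000
solve first two rows → x=5.0000, y=7.0000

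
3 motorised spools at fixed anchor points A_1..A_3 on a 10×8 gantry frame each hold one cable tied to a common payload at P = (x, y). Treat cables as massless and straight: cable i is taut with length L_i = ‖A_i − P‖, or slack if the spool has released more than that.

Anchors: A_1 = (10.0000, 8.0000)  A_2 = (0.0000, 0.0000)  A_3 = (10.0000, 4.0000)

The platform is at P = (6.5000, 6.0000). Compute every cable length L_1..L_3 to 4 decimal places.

(4.0311, 8.8459, 4.0311)

cable 1: Δx=3.5000, Δy=2.0000; L_1 = √(Δx²+Δy²) = 4.0311
cable 2: Δx=-6.5000, Δy=-6.0000; L_2 = √(Δx²+Δy²) = 8.8459
cable 3: Δx=3.5000, Δy=-2.0000; L_3 = √(Δx²+Δy²) = 4.0311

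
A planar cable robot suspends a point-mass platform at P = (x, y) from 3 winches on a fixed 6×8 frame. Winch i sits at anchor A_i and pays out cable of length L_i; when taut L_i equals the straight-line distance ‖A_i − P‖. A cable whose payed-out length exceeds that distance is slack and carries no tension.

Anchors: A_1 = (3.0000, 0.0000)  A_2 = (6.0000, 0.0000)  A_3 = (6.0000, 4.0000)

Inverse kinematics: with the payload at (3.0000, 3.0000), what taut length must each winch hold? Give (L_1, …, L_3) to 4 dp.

(3.0000, 4.2426, 3.1623)

L_1: Δ = A_1−P = (0.0000, -3.0000) → ‖Δ‖ = √9.0000 = 3.0000
L_2: Δ = A_2−P = (3.0000, -3.0000) → ‖Δ‖ = √18.0000 = 4.2426
L_3: Δ = A_3−P = (3.0000, 1.0000) → ‖Δ‖ = √10.0000 = 3.1623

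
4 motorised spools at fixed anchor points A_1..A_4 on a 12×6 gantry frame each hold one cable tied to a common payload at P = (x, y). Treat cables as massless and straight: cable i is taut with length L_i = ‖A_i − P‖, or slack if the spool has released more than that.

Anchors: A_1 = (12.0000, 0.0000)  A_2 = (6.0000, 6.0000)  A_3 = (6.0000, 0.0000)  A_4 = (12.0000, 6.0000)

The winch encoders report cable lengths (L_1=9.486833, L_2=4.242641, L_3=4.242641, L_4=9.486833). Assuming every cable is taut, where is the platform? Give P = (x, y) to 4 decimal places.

circle eqns → linear via eq_j − eq_1; set q_j = A_j·A_j − L_j²
q_1 = 144.0000+0.0000−90.0000 = 54.0000
12.0000·x − 12.0000·y = q_1−q_2 = 0.0000
12.0000·x + 0.0000·y = q_1−q_3 = 36.0000
0.0000·x − 12.0000·y = q_1−q_4 = -36.0000
solve first two rows → x=3.0000, y=3.0000
check cable 4: ‖A_4−P‖² = 90.0000 ≈ L_4² = 90.0000 ✓

(3.0000, 3.0000)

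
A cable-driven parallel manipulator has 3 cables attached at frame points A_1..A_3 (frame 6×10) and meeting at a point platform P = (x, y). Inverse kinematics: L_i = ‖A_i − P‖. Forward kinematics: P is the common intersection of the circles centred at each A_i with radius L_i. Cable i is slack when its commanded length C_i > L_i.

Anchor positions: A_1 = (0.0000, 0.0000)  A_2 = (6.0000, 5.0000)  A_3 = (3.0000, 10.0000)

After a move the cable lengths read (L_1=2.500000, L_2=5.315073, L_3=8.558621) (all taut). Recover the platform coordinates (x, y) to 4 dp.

each cable: (A_i−P)·(A_i−P) = L_i²; let q_i = ‖A_i‖²−L_i²
q_1 = 0.0000+0.0000−6.2500 = -6.2500
row 1: -12.0000x − 10.0000y = -39.0000  (q_2=32.7500)
row 2: -6.0000x − 20.0000y = -42.0000  (q_3=35.7500)
Cramer on rows 1–2 → x = 2.0000, y = 1.5000

(2.0000, 1.5000)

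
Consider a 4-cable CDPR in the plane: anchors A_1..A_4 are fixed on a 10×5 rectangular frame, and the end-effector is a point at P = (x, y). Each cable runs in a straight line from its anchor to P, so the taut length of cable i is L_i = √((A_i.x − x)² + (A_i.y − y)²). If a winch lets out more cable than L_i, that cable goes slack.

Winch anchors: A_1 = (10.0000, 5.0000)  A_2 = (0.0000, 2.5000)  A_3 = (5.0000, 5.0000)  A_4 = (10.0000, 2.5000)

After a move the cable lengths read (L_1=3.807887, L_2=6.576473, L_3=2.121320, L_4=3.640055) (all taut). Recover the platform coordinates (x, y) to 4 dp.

circle eqns → linear via eq_j − eq_1; set q_j = A_j·A_j − L_j²
q_1 = 100.0000+25.0000−14.5000 = 110.5000
20.0000·x + 5.0000·y = q_1−q_2 = 147.5000
10.0000·x + 0.0000·y = q_1−q_3 = 65.0000
0.0000·x + 5.0000·y = q_1−q_4 = 17.5000
solve first two rows → x=6.5000, y=3.5000
check cable 4: ‖A_4−P‖² = 13.2500 ≈ L_4² = 13.2500 ✓

(6.5000, 3.5000)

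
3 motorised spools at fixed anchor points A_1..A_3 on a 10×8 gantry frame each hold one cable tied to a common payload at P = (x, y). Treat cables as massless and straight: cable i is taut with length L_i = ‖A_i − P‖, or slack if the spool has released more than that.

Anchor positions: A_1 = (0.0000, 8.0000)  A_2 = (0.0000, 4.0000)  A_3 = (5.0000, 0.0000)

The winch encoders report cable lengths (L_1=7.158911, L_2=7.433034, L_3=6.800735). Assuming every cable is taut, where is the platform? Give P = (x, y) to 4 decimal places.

(7.0000, 6.5000)

each cable: (A_i−P)·(A_i−P) = L_i²; let c_i = ‖A_i‖²−L_i²
c_1 = 0.0000+64.0000−51.2500 = 12.7500
row 1: 0.0000x + 8.0000y = 52.0000  (c_2=-39.2500)
row 2: -10.0000x + 16.0000y = 34.0000  (c_3=-21.2500)
Cramer on rows 1–2 → x = 7.0000, y = 6.5000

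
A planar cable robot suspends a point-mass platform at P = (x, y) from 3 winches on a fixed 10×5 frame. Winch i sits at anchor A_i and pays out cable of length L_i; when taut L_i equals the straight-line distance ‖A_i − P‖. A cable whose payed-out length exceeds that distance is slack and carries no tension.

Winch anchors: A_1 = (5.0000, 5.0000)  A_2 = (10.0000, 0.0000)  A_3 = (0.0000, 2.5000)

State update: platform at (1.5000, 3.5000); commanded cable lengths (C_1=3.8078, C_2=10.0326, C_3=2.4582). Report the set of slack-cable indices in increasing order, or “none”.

cable 1: √((3.5000)²+(1.5000)²)=3.8079, C_1=3.8078: taut
cable 2: √((8.5000)²+(-3.5000)²)=9.1924, C_2=10.0326: slack
cable 3: √((-1.5000)²+(-1.0000)²)=1.8028, C_3=2.4582: slack

2, 3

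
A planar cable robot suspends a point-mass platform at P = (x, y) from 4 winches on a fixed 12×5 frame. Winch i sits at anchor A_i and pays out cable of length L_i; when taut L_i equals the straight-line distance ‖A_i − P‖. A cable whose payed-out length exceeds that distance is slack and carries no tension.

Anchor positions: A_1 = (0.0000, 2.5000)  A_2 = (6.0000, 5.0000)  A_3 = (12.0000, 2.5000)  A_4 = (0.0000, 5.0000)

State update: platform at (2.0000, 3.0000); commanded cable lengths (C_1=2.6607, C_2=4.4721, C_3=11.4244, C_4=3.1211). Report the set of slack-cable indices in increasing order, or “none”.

1, 3, 4

cable 1: L_1 = ‖A_1−P‖ = 2.0616;  C_1 = 2.6607 → slack
cable 2: L_2 = ‖A_2−P‖ = 4.4721;  C_2 = 4.4721 → taut
cable 3: L_3 = ‖A_3−P‖ = 10.0125;  C_3 = 11.4244 → slack
cable 4: L_4 = ‖A_4−P‖ = 2.8284;  C_4 = 3.1211 → slack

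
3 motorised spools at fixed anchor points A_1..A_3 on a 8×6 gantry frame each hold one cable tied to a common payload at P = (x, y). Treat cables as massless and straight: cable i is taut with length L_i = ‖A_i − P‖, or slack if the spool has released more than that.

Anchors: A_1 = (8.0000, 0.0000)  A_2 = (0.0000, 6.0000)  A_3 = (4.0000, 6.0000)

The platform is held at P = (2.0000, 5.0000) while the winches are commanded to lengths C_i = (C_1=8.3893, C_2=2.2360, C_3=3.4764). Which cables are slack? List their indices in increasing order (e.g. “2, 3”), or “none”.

cable 1: √((6.0000)²+(-5.0000)²)=7.8102, C_1=8.3893: slack
cable 2: √((-2.0000)²+(1.0000)²)=2.2361, C_2=2.2360: taut
cable 3: √((2.0000)²+(1.0000)²)=2.2361, C_3=3.4764: slack

1, 3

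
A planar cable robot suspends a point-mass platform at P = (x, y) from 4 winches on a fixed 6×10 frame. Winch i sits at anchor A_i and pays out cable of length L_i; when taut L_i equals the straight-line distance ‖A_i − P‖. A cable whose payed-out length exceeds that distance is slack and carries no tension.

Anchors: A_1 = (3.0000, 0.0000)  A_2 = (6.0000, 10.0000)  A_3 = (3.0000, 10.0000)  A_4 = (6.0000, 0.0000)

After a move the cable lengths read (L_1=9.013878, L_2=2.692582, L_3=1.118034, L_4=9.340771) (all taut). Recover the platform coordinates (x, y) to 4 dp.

(3.5000, 9.0000)

expand ‖A_i−P‖²=L_i² and subtract eq 1 (q_i ≔ ‖A_i‖²−L_i²)
q_1 = 9.0000+0.0000−81.2500 = -72.2500
eq1−eq2 → [-6.0000  -20.0000]·P = -201.0000
eq1−eq3 → [0.0000  -20.0000]·P = -180.0000
eq1−eq4 → [-6.0000  0.0000]·P = -21.0000
2×2 solve → P = (3.5000, 9.0000)
check cable 4: ‖A_4−P‖² = 87.2500 ≈ L_4² = 87.2500 ✓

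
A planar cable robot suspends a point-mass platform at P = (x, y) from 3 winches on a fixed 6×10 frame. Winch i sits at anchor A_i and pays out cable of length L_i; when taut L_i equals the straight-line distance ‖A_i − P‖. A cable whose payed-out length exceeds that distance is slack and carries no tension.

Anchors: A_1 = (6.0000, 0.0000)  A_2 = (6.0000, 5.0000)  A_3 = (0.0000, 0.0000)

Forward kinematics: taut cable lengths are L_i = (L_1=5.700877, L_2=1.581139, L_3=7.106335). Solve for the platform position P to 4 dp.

circle eqns → linear via eq_j − eq_1; set q_j = A_j·A_j − L_j²
q_1 = 36.0000+0.0000−32.5000 = 3.5000
0.0000·x − 10.0000·y = q_1−q_2 = -55.0000
12.0000·x + 0.0000·y = q_1−q_3 = 54.0000
solve first two rows → x=4.5000, y=5.5000

(4.5000, 5.5000)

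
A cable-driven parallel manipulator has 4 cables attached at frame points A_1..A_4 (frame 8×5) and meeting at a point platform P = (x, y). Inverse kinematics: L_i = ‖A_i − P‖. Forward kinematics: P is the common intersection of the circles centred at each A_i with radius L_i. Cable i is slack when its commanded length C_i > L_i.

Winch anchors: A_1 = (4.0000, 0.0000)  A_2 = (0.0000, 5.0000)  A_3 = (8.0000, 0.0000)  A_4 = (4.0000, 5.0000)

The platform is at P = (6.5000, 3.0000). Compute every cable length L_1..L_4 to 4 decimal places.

(3.9051, 6.8007, 3.3541, 3.2016)

L_1: Δ = A_1−P = (-2.5000, -3.0000) → ‖Δ‖ = √15.2500 = 3.9051
L_2: Δ = A_2−P = (-6.5000, 2.0000) → ‖Δ‖ = √46.2500 = 6.8007
L_3: Δ = A_3−P = (1.5000, -3.0000) → ‖Δ‖ = √11.2500 = 3.3541
L_4: Δ = A_4−P = (-2.5000, 2.0000) → ‖Δ‖ = √10.2500 = 3.2016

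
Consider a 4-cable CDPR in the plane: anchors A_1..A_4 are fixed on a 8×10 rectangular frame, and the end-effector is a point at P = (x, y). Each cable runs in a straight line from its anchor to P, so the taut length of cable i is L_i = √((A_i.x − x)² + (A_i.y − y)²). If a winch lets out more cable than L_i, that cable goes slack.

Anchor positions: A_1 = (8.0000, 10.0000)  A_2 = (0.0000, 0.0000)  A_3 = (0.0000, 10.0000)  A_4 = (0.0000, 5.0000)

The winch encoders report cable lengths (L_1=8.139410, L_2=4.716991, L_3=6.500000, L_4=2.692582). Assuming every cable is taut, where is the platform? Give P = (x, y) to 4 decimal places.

(2.5000, 4.0000)

expand ‖A_i−P‖²=L_i² and subtract eq 1 (c_i ≔ ‖A_i‖²−L_i²)
c_1 = 64.0000+100.0000−66.2500 = 97.7500
eq1−eq2 → [16.0000  20.0000]·P = 120.0000
eq1−eq3 → [16.0000  0.0000]·P = 40.0000
eq1−eq4 → [16.0000  10.0000]·P = 80.0000
2×2 solve → P = (2.5000, 4.0000)
check cable 4: ‖A_4−P‖² = 7.2500 ≈ L_4² = 7.2500 ✓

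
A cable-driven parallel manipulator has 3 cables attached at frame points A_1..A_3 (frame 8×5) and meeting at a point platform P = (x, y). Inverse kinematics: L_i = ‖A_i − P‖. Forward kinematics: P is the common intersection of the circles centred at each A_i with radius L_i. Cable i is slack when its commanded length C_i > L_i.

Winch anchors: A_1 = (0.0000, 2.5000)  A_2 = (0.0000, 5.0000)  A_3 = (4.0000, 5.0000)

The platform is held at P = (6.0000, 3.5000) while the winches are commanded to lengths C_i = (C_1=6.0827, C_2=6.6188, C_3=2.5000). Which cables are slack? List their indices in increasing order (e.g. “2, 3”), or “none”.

2

cable 1: √((-6.0000)²+(-1.0000)²)=6.0828, C_1=6.0827: taut
cable 2: √((-6.0000)²+(1.5000)²)=6.1847, C_2=6.6188: slack
cable 3: √((-2.0000)²+(1.5000)²)=2.5000, C_3=2.5000: taut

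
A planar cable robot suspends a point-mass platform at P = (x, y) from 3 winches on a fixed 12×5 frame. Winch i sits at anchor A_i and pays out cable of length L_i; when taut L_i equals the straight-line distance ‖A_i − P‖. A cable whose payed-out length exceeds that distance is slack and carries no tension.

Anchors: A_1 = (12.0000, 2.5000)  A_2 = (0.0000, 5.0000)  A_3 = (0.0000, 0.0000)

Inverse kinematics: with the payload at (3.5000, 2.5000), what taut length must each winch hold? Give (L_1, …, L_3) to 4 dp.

(8.5000, 4.3012, 4.3012)

L_1 = √((12.0000−3.5000)² + (2.5000−2.5000)²) = 8.5000
L_2 = √((0.0000−3.5000)² + (5.0000−2.5000)²) = 4.3012
L_3 = √((0.0000−3.5000)² + (0.0000−2.5000)²) = 4.3012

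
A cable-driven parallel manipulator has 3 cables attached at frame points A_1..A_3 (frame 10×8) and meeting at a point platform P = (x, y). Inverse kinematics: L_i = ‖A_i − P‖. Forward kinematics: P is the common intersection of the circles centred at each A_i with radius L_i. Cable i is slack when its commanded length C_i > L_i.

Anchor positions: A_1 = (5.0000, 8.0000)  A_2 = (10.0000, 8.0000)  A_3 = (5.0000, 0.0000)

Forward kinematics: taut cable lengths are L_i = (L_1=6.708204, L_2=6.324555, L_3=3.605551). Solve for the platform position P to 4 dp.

(8.0000, 2.0000)

circle eqns → linear via eq_j − eq_1; set k_j = A_j·A_j − L_j²
k_1 = 25.0000+64.0000−45.0000 = 44.0000
-10.0000·x + 0.0000·y = k_1−k_2 = -80.0000
0.0000·x + 16.0000·y = k_1−k_3 = 32.0000
solve first two rows → x=8.0000, y=2.0000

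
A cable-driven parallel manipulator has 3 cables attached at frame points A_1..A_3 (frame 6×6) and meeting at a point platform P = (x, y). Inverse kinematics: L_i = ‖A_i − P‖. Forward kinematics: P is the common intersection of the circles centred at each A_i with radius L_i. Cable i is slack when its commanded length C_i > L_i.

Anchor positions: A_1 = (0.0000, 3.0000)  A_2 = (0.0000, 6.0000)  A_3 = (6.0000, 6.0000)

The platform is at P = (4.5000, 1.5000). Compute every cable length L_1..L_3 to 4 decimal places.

cable 1: Δx=-4.5000, Δy=1.5000; L_1 = √(Δx²+Δy²) = 4.7434
cable 2: Δx=-4.5000, Δy=4.5000; L_2 = √(Δx²+Δy²) = 6.3640
cable 3: Δx=1.5000, Δy=4.5000; L_3 = √(Δx²+Δy²) = 4.7434

(4.7434, 6.3640, 4.7434)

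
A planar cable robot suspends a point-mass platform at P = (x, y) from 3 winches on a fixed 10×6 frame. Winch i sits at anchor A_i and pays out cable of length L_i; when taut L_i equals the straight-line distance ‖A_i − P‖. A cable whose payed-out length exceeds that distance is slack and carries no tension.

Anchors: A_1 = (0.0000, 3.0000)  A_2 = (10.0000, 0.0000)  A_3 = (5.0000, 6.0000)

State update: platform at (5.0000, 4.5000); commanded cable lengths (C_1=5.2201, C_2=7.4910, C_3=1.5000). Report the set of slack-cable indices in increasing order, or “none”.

i=1: geometric 5.2202 vs commanded 5.2201 ⇒ taut
i=2: geometric 6.7268 vs commanded 7.4910 ⇒ slack
i=3: geometric 1.5000 vs commanded 1.5000 ⇒ taut

2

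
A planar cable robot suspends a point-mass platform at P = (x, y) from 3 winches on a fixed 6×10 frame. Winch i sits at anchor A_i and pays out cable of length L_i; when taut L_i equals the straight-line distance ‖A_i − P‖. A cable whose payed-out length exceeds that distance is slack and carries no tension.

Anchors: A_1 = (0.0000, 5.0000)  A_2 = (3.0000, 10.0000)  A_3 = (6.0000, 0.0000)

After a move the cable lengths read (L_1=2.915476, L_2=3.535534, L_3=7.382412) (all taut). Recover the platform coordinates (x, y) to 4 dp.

(2.5000, 6.5000)

circle eqns → linear via eq_j − eq_1; set q_j = A_j·A_j − L_j²
q_1 = 0.0000+25.0000−8.5000 = 16.5000
-6.0000·x − 10.0000·y = q_1−q_2 = -80.0000
-12.0000·x + 10.0000·y = q_1−q_3 = 35.0000
solve first two rows → x=2.5000, y=6.5000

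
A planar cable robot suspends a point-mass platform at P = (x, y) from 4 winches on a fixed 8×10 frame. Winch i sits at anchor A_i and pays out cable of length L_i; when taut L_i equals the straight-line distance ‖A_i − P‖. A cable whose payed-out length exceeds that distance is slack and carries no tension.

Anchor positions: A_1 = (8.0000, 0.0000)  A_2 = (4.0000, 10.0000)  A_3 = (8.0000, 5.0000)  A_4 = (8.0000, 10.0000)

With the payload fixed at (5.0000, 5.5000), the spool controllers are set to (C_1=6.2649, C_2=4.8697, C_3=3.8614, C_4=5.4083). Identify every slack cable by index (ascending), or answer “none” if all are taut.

i=1: geometric 6.2650 vs commanded 6.2649 ⇒ taut
i=2: geometric 4.6098 vs commanded 4.8697 ⇒ slack
i=3: geometric 3.0414 vs commanded 3.8614 ⇒ slack
i=4: geometric 5.4083 vs commanded 5.4083 ⇒ taut

2, 3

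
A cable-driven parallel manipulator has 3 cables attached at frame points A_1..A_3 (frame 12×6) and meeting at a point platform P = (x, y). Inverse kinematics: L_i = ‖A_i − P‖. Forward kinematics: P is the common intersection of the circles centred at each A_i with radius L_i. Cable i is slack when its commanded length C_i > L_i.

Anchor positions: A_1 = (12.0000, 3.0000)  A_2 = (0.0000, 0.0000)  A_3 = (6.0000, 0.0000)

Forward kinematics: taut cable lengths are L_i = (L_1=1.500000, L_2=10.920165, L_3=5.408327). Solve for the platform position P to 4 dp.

expand ‖A_i−P‖²=L_i² and subtract eq 1 (q_i ≔ ‖A_i‖²−L_i²)
q_1 = 144.0000+9.0000−2.2500 = 150.7500
eq1−eq2 → [24.0000  6.0000]·P = 270.0000
eq1−eq3 → [12.0000  6.0000]·P = 144.0000
2×2 solve → P = (10.5000, 3.0000)

(10.5000, 3.0000)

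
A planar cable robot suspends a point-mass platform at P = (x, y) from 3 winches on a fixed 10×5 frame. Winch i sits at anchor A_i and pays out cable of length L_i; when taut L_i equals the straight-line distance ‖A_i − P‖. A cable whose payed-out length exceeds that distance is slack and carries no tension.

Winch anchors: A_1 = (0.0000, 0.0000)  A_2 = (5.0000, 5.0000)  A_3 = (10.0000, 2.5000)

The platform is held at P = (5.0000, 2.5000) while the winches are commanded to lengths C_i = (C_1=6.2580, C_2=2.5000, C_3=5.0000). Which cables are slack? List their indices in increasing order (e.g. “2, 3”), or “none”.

1

cable 1: L_1 = ‖A_1−P‖ = 5.5902;  C_1 = 6.2580 → slack
cable 2: L_2 = ‖A_2−P‖ = 2.5000;  C_2 = 2.5000 → taut
cable 3: L_3 = ‖A_3−P‖ = 5.0000;  C_3 = 5.0000 → taut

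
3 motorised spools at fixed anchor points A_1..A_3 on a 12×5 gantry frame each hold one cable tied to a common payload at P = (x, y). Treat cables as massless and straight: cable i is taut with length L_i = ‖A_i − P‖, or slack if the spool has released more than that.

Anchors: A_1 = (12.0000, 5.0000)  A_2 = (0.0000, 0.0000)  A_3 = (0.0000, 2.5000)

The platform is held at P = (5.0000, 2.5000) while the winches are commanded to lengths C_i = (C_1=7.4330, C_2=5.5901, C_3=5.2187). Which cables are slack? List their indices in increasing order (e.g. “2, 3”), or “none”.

i=1: geometric 7.4330 vs commanded 7.4330 ⇒ taut
i=2: geometric 5.5902 vs commanded 5.5901 ⇒ taut
i=3: geometric 5.0000 vs commanded 5.2187 ⇒ slack

3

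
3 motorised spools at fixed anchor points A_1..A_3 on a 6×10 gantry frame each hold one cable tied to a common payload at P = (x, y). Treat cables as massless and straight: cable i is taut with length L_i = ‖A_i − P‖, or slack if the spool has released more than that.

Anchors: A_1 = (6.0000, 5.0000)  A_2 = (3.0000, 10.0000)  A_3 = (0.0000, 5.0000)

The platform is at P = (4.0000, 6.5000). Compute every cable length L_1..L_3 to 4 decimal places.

(2.5000, 3.6401, 4.2720)

L_1: Δ = A_1−P = (2.0000, -1.5000) → ‖Δ‖ = √6.2500 = 2.5000
L_2: Δ = A_2−P = (-1.0000, 3.5000) → ‖Δ‖ = √13.2500 = 3.6401
L_3: Δ = A_3−P = (-4.0000, -1.5000) → ‖Δ‖ = √18.2500 = 4.2720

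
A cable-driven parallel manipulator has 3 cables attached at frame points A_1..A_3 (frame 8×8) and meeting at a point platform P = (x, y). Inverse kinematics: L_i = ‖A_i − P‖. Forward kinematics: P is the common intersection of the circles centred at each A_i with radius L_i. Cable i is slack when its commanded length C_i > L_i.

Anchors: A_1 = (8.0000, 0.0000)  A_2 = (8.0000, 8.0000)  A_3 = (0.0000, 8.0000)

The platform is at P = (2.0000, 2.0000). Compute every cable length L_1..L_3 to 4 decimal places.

(6.3246, 8.4853, 6.3246)

L_1 = √((8.0000−2.0000)² + (0.0000−2.0000)²) = 6.3246
L_2 = √((8.0000−2.0000)² + (8.0000−2.0000)²) = 8.4853
L_3 = √((0.0000−2.0000)² + (8.0000−2.0000)²) = 6.3246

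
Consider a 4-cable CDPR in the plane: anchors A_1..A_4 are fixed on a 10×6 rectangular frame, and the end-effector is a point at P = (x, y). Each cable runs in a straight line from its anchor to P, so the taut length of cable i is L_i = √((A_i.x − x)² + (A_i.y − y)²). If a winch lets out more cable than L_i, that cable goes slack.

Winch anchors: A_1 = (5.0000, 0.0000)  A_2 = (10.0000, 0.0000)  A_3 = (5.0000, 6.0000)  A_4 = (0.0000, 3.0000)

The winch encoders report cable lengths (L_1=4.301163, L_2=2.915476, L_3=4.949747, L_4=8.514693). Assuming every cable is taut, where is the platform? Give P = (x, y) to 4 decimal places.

(8.5000, 2.5000)

each cable: (A_i−P)·(A_i−P) = L_i²; let k_i = ‖A_i‖²−L_i²
k_1 = 25.0000+0.0000−18.5000 = 6.5000
row 1: -10.0000x + 0.0000y = -85.0000  (k_2=91.5000)
row 2: 0.0000x − 12.0000y = -30.0000  (k_3=36.5000)
row 3: 10.0000x − 6.0000y = 70.0000  (k_4=-63.5000)
Cramer on rows 1–2 → x = 8.5000, y = 2.5000
check cable 4: ‖A_4−P‖² = 72.5000 ≈ L_4² = 72.5000 ✓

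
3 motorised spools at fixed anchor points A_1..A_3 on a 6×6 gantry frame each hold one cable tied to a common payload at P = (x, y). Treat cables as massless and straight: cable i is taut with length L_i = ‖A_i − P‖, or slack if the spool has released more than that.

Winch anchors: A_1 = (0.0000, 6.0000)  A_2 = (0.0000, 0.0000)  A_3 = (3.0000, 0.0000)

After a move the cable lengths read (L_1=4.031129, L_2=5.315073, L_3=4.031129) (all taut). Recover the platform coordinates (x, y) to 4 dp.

each cable: (A_i−P)·(A_i−P) = L_i²; let k_i = ‖A_i‖²−L_i²
k_1 = 0.0000+36.0000−16.2500 = 19.7500
row 1: 0.0000x + 12.0000y = 48.0000  (k_2=-28.2500)
row 2: -6.0000x + 12.0000y = 27.0000  (k_3=-7.2500)
Cramer on rows 1–2 → x = 3.5000, y = 4.0000

(3.5000, 4.0000)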